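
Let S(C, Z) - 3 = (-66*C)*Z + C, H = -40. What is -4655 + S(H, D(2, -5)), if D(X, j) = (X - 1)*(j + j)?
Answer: -31092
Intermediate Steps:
D(X, j) = 2*j*(-1 + X) (D(X, j) = (-1 + X)*(2*j) = 2*j*(-1 + X))
S(C, Z) = 3 + C - 66*C*Z (S(C, Z) = 3 + ((-66*C)*Z + C) = 3 + (-66*C*Z + C) = 3 + (C - 66*C*Z) = 3 + C - 66*C*Z)
-4655 + S(H, D(2, -5)) = -4655 + (3 - 40 - 66*(-40)*2*(-5)*(-1 + 2)) = -4655 + (3 - 40 - 66*(-40)*2*(-5)*1) = -4655 + (3 - 40 - 66*(-40)*(-10)) = -4655 + (3 - 40 - 26400) = -4655 - 26437 = -31092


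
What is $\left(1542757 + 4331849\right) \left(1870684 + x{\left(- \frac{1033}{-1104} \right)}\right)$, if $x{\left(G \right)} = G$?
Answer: $\frac{2022074798304069}{184} \approx 1.099 \cdot 10^{13}$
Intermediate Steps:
$\left(1542757 + 4331849\right) \left(1870684 + x{\left(- \frac{1033}{-1104} \right)}\right) = \left(1542757 + 4331849\right) \left(1870684 - \frac{1033}{-1104}\right) = 5874606 \left(1870684 - - \frac{1033}{1104}\right) = 5874606 \left(1870684 + \frac{1033}{1104}\right) = 5874606 \cdot \frac{2065236169}{1104} = \frac{2022074798304069}{184}$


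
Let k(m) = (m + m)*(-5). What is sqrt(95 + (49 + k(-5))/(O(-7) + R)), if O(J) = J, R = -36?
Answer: sqrt(171398)/43 ≈ 9.6280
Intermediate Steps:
k(m) = -10*m (k(m) = (2*m)*(-5) = -10*m)
sqrt(95 + (49 + k(-5))/(O(-7) + R)) = sqrt(95 + (49 - 10*(-5))/(-7 - 36)) = sqrt(95 + (49 + 50)/(-43)) = sqrt(95 + 99*(-1/43)) = sqrt(95 - 99/43) = sqrt(3986/43) = sqrt(171398)/43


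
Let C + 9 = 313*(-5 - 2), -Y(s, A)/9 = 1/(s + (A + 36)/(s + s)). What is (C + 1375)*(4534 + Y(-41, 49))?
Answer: -1432698300/383 ≈ -3.7407e+6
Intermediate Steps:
Y(s, A) = -9/(s + (36 + A)/(2*s)) (Y(s, A) = -9/(s + (A + 36)/(s + s)) = -9/(s + (36 + A)/((2*s))) = -9/(s + (36 + A)*(1/(2*s))) = -9/(s + (36 + A)/(2*s)))
C = -2200 (C = -9 + 313*(-5 - 2) = -9 + 313*(-7) = -9 - 2191 = -2200)
(C + 1375)*(4534 + Y(-41, 49)) = (-2200 + 1375)*(4534 - 18*(-41)/(36 + 49 + 2*(-41)²)) = -825*(4534 - 18*(-41)/(36 + 49 + 2*1681)) = -825*(4534 - 18*(-41)/(36 + 49 + 3362)) = -825*(4534 - 18*(-41)/3447) = -825*(4534 - 18*(-41)*1/3447) = -825*(4534 + 82/383) = -825*1736604/383 = -1432698300/383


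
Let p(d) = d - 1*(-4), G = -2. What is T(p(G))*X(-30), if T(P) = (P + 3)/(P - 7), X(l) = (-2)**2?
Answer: -4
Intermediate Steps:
p(d) = 4 + d (p(d) = d + 4 = 4 + d)
X(l) = 4
T(P) = (3 + P)/(-7 + P)
T(p(G))*X(-30) = ((3 + (4 - 2))/(-7 + (4 - 2)))*4 = ((3 + 2)/(-7 + 2))*4 = (5/(-5))*4 = -1/5*5*4 = -1*4 = -4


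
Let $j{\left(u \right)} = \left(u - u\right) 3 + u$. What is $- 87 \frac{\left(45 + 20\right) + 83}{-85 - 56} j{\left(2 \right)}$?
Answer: $\frac{8584}{47} \approx 182.64$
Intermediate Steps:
$j{\left(u \right)} = u$ ($j{\left(u \right)} = 0 \cdot 3 + u = 0 + u = u$)
$- 87 \frac{\left(45 + 20\right) + 83}{-85 - 56} j{\left(2 \right)} = - 87 \frac{\left(45 + 20\right) + 83}{-85 - 56} \cdot 2 = - 87 \frac{65 + 83}{-141} \cdot 2 = - 87 \cdot 148 \left(- \frac{1}{141}\right) 2 = \left(-87\right) \left(- \frac{148}{141}\right) 2 = \frac{4292}{47} \cdot 2 = \frac{8584}{47}$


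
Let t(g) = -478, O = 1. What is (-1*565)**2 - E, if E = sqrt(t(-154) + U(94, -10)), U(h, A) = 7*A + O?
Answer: 319225 - I*sqrt(547) ≈ 3.1923e+5 - 23.388*I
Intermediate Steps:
U(h, A) = 1 + 7*A (U(h, A) = 7*A + 1 = 1 + 7*A)
E = I*sqrt(547) (E = sqrt(-478 + (1 + 7*(-10))) = sqrt(-478 + (1 - 70)) = sqrt(-478 - 69) = sqrt(-547) = I*sqrt(547) ≈ 23.388*I)
(-1*565)**2 - E = (-1*565)**2 - I*sqrt(547) = (-565)**2 - I*sqrt(547) = 319225 - I*sqrt(547)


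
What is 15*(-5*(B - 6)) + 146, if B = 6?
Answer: 146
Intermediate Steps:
15*(-5*(B - 6)) + 146 = 15*(-5*(6 - 6)) + 146 = 15*(-5*0) + 146 = 15*0 + 146 = 0 + 146 = 146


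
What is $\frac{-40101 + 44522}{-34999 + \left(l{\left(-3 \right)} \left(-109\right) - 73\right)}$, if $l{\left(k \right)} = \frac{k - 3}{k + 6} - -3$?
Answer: $- \frac{4421}{35181} \approx -0.12566$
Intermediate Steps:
$l{\left(k \right)} = 3 + \frac{-3 + k}{6 + k}$ ($l{\left(k \right)} = \frac{-3 + k}{6 + k} + 3 = 3 + \frac{-3 + k}{6 + k}$)
$\frac{-40101 + 44522}{-34999 + \left(l{\left(-3 \right)} \left(-109\right) - 73\right)} = \frac{-40101 + 44522}{-34999 + \left(\frac{15 + 4 \left(-3\right)}{6 - 3} \left(-109\right) - 73\right)} = \frac{4421}{-34999 + \left(\frac{15 - 12}{3} \left(-109\right) - 73\right)} = \frac{4421}{-34999 + \left(\frac{1}{3} \cdot 3 \left(-109\right) - 73\right)} = \frac{4421}{-34999 + \left(1 \left(-109\right) - 73\right)} = \frac{4421}{-34999 - 182} = \frac{4421}{-35181} = 4421 \left(- \frac{1}{35181}\right) = - \frac{4421}{35181}$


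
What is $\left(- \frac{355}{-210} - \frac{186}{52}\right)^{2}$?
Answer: $\frac{265225}{74529} \approx 3.5587$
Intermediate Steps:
$\left(- \frac{355}{-210} - \frac{186}{52}\right)^{2} = \left(\left(-355\right) \left(- \frac{1}{210}\right) - \frac{93}{26}\right)^{2} = \left(\frac{71}{42} - \frac{93}{26}\right)^{2} = \left(- \frac{515}{273}\right)^{2} = \frac{265225}{74529}$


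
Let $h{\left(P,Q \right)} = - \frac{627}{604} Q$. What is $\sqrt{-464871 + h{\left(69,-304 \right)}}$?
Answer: $\frac{i \sqrt{10592328219}}{151} \approx 681.58 i$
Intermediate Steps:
$h{\left(P,Q \right)} = - \frac{627 Q}{604}$ ($h{\left(P,Q \right)} = \left(-627\right) \frac{1}{604} Q = - \frac{627 Q}{604}$)
$\sqrt{-464871 + h{\left(69,-304 \right)}} = \sqrt{-464871 - - \frac{47652}{151}} = \sqrt{-464871 + \frac{47652}{151}} = \sqrt{- \frac{70147869}{151}} = \frac{i \sqrt{10592328219}}{151}$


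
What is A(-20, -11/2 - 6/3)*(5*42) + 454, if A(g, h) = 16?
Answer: 3814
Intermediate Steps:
A(-20, -11/2 - 6/3)*(5*42) + 454 = 16*(5*42) + 454 = 16*210 + 454 = 3360 + 454 = 3814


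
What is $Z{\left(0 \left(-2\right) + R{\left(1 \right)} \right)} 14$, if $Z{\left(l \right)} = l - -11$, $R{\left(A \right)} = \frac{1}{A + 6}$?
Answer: $156$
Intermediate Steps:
$R{\left(A \right)} = \frac{1}{6 + A}$
$Z{\left(l \right)} = 11 + l$ ($Z{\left(l \right)} = l + 11 = 11 + l$)
$Z{\left(0 \left(-2\right) + R{\left(1 \right)} \right)} 14 = \left(11 + \left(0 \left(-2\right) + \frac{1}{6 + 1}\right)\right) 14 = \left(11 + \left(0 + \frac{1}{7}\right)\right) 14 = \left(11 + \frac{1}{7}\right) 14 = \frac{78}{7} \cdot 14 = 156$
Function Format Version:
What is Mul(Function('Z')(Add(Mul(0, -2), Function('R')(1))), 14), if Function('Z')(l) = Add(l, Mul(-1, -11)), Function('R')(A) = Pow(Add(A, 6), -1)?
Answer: 156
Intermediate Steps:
Function('R')(A) = Pow(Add(6, A), -1)
Function('Z')(l) = Add(11, l) (Function('Z')(l) = Add(l, 11) = Add(11, l))
Mul(Function('Z')(Add(Mul(0, -2), Function('R')(1))), 14) = Mul(Add(11, Add(Mul(0, -2), Pow(Add(6, 1), -1))), 14) = Mul(Add(11, Add(0, Pow(7, -1))), 14) = Mul(Add(11, Add(0, Rational(1, 7))), 14) = Mul(Add(11, Rational(1, 7)), 14) = Mul(Rational(78, 7), 14) = 156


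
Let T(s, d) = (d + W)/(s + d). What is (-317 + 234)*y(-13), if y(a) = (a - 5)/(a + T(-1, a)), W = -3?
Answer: -126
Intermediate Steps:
T(s, d) = (-3 + d)/(d + s) (T(s, d) = (d - 3)/(s + d) = (-3 + d)/(d + s))
y(a) = (-5 + a)/(a + (-3 + a)/(-1 + a)) (y(a) = (a - 5)/(a + (-3 + a)/(a - 1)) = (-5 + a)/(a + (-3 + a)/(-1 + a)))
(-317 + 234)*y(-13) = (-317 + 234)*((5 + (-13)² - 6*(-13))/(-3 + (-13)²)) = -83*(5 + 169 + 78)/(-3 + 169) = -83*252/166 = -252/2 = -83*126/83 = -126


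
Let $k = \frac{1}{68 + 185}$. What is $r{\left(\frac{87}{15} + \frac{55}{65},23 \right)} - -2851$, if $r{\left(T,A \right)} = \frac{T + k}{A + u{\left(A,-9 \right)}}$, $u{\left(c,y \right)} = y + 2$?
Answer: $\frac{750264481}{263120} \approx 2851.4$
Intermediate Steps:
$u{\left(c,y \right)} = 2 + y$
$k = \frac{1}{253} \approx 0.0039526$
$r{\left(T,A \right)} = \frac{\frac{1}{253} + T}{-7 + A}$ ($r{\left(T,A \right)} = \frac{T + \frac{1}{253}}{A + \left(2 - 9\right)} = \frac{\frac{1}{253} + T}{A - 7} = \frac{\frac{1}{253} + T}{-7 + A}$)
$r{\left(\frac{87}{15} + \frac{55}{65},23 \right)} - -2851 = \frac{\frac{1}{253} + \left(\frac{87}{15} + \frac{55}{65}\right)}{-7 + 23} - -2851 = \frac{\frac{1}{253} + \left(87 \cdot \frac{1}{15} + 55 \cdot \frac{1}{65}\right)}{16} + 2851 = \frac{\frac{1}{253} + \left(\frac{29}{5} + \frac{11}{13}\right)}{16} + 2851 = \frac{\frac{1}{253} + \frac{432}{65}}{16} + 2851 = \frac{1}{16} \cdot \frac{109361}{16445} + 2851 = \frac{109361}{263120} + 2851 = \frac{750264481}{263120}$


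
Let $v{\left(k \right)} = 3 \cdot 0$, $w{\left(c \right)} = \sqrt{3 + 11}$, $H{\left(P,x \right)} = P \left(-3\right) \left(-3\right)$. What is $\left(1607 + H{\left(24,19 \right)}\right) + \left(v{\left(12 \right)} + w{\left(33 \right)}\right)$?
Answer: $1823 + \sqrt{14} \approx 1826.7$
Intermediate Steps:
$H{\left(P,x \right)} = 9 P$ ($H{\left(P,x \right)} = - 3 P \left(-3\right) = 9 P$)
$w{\left(c \right)} = \sqrt{14}$
$v{\left(k \right)} = 0$
$\left(1607 + H{\left(24,19 \right)}\right) + \left(v{\left(12 \right)} + w{\left(33 \right)}\right) = \left(1607 + 9 \cdot 24\right) + \left(0 + \sqrt{14}\right) = \left(1607 + 216\right) + \sqrt{14} = 1823 + \sqrt{14}$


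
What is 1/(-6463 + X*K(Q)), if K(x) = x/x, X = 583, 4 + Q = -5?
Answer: -1/5880 ≈ -0.00017007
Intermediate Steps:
Q = -9 (Q = -4 - 5 = -9)
K(x) = 1
1/(-6463 + X*K(Q)) = 1/(-6463 + 583*1) = 1/(-6463 + 583) = 1/(-5880) = -1/5880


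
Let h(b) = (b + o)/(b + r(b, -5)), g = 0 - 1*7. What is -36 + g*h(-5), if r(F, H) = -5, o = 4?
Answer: -367/10 ≈ -36.700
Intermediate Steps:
g = -7 (g = 0 - 7 = -7)
h(b) = (4 + b)/(-5 + b) (h(b) = (b + 4)/(b - 5) = (4 + b)/(-5 + b))
-36 + g*h(-5) = -36 - 7*(4 - 5)/(-5 - 5) = -36 - 7*(-1)/(-10) = -36 - (-7)*(-1)/10 = -36 - 7*⅒ = -36 - 7/10 = -367/10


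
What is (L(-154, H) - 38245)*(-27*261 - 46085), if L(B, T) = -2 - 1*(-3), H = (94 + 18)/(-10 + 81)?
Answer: 2031980208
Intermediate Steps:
H = 112/71 ≈ 1.5775
L(B, T) = 1 (L(B, T) = -2 + 3 = 1)
(L(-154, H) - 38245)*(-27*261 - 46085) = (1 - 38245)*(-27*261 - 46085) = -38244*(-7047 - 46085) = -38244*(-53132) = 2031980208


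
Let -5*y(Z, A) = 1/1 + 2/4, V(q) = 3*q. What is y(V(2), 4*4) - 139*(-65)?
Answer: 90347/10 ≈ 9034.7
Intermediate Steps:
y(Z, A) = -3/10 (y(Z, A) = -(1/1 + 2/4)/5 = -(1*1 + 2*(¼))/5 = -(1 + ½)/5 = -⅕*3/2 = -3/10)
y(V(2), 4*4) - 139*(-65) = -3/10 - 139*(-65) = -3/10 + 9035 = 90347/10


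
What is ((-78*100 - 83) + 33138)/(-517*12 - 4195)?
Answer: -25255/10399 ≈ -2.4286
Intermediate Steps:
((-78*100 - 83) + 33138)/(-517*12 - 4195) = ((-7800 - 83) + 33138)/(-6204 - 4195) = (-7883 + 33138)/(-10399) = 25255*(-1/10399) = -25255/10399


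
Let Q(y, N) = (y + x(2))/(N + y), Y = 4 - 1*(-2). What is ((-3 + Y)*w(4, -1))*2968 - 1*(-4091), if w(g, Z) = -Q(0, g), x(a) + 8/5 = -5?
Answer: 93913/5 ≈ 18783.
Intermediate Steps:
x(a) = -33/5 (x(a) = -8/5 - 5 = -33/5)
Y = 6 (Y = 4 + 2 = 6)
Q(y, N) = (-33/5 + y)/(N + y) (Q(y, N) = (y - 33/5)/(N + y) = (-33/5 + y)/(N + y))
w(g, Z) = 33/(5*g) (w(g, Z) = -(-33/5 + 0)/(g + 0) = -(-33)/(g*5) = -(-33)/(5*g) = 33/(5*g))
((-3 + Y)*w(4, -1))*2968 - 1*(-4091) = ((-3 + 6)*((33/5)/4))*2968 - 1*(-4091) = (3*((33/5)*(¼)))*2968 + 4091 = (3*(33/20))*2968 + 4091 = (99/20)*2968 + 4091 = 73458/5 + 4091 = 93913/5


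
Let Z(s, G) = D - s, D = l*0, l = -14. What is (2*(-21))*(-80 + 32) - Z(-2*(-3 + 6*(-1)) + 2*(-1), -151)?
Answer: 2032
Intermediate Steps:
D = 0 (D = -14*0 = 0)
Z(s, G) = -s (Z(s, G) = 0 - s = -s)
(2*(-21))*(-80 + 32) - Z(-2*(-3 + 6*(-1)) + 2*(-1), -151) = (2*(-21))*(-80 + 32) - (-1)*(-2*(-3 + 6*(-1)) + 2*(-1)) = -42*(-48) - (-1)*(-2*(-3 - 6) - 2) = 2016 - (-1)*(-2*(-9) - 2) = 2016 - (-1)*(18 - 2) = 2016 - (-1)*16 = 2016 - 1*(-16) = 2016 + 16 = 2032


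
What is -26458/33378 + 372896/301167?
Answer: 746374367/1675392021 ≈ 0.44549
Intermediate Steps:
-26458/33378 + 372896/301167 = -26458*1/33378 + 372896*(1/301167) = -13229/16689 + 372896/301167 = 746374367/1675392021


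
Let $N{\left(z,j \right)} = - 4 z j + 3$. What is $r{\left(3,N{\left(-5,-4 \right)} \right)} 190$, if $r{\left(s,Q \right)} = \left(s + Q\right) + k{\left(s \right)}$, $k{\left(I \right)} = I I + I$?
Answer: $-11780$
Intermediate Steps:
$k{\left(I \right)} = I + I^{2}$ ($k{\left(I \right)} = I^{2} + I = I + I^{2}$)
$N{\left(z,j \right)} = 3 - 4 j z$ ($N{\left(z,j \right)} = - 4 j z + 3 = 3 - 4 j z$)
$r{\left(s,Q \right)} = Q + s + s \left(1 + s\right)$ ($r{\left(s,Q \right)} = \left(s + Q\right) + s \left(1 + s\right) = \left(Q + s\right) + s \left(1 + s\right) = Q + s + s \left(1 + s\right)$)
$r{\left(3,N{\left(-5,-4 \right)} \right)} 190 = \left(\left(3 - \left(-16\right) \left(-5\right)\right) + 3 + 3 \left(1 + 3\right)\right) 190 = \left(\left(3 - 80\right) + 3 + 3 \cdot 4\right) 190 = \left(-77 + 3 + 12\right) 190 = \left(-62\right) 190 = -11780$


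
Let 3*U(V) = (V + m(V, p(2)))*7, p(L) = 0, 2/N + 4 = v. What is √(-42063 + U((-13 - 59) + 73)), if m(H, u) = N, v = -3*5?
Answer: 28*I*√174306/57 ≈ 205.09*I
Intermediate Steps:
v = -15
N = -2/19 (N = 2/(-4 - 15) = 2/(-19) = 2*(-1/19) = -2/19 ≈ -0.10526)
m(H, u) = -2/19
U(V) = -14/57 + 7*V/3 (U(V) = ((V - 2/19)*7)/3 = ((-2/19 + V)*7)/3 = (-14/19 + 7*V)/3 = -14/57 + 7*V/3)
√(-42063 + U((-13 - 59) + 73)) = √(-42063 + (-14/57 + 7*((-13 - 59) + 73)/3)) = √(-42063 + (-14/57 + 7*(-72 + 73)/3)) = √(-42063 + (-14/57 + (7/3)*1)) = √(-42063 + (-14/57 + 7/3)) = √(-42063 + 119/57) = √(-2397472/57) = 28*I*√174306/57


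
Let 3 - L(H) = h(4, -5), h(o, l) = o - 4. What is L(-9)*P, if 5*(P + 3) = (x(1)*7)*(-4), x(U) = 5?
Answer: -93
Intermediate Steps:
h(o, l) = -4 + o
L(H) = 3 (L(H) = 3 - (-4 + 4) = 3 - 1*0 = 3 + 0 = 3)
P = -31 (P = -3 + ((5*7)*(-4))/5 = -3 + (35*(-4))/5 = -3 + (⅕)*(-140) = -3 - 28 = -31)
L(-9)*P = 3*(-31) = -93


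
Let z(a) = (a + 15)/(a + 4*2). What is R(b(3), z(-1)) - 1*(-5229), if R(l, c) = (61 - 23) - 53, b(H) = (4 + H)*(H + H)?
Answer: 5214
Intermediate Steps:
z(a) = (15 + a)/(8 + a) (z(a) = (15 + a)/(a + 8) = (15 + a)/(8 + a))
b(H) = 2*H*(4 + H) (b(H) = (4 + H)*(2*H) = 2*H*(4 + H))
R(l, c) = -15 (R(l, c) = 38 - 53 = -15)
R(b(3), z(-1)) - 1*(-5229) = -15 - 1*(-5229) = -15 + 5229 = 5214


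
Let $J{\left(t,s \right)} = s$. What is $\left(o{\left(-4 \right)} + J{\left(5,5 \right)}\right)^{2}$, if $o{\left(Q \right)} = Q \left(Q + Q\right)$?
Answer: $1369$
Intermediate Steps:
$o{\left(Q \right)} = 2 Q^{2}$ ($o{\left(Q \right)} = Q 2 Q = 2 Q^{2}$)
$\left(o{\left(-4 \right)} + J{\left(5,5 \right)}\right)^{2} = \left(2 \left(-4\right)^{2} + 5\right)^{2} = \left(2 \cdot 16 + 5\right)^{2} = \left(32 + 5\right)^{2} = 37^{2} = 1369$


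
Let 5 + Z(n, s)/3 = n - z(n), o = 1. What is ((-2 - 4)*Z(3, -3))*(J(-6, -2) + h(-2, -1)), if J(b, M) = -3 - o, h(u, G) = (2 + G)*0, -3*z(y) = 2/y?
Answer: -128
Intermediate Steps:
z(y) = -2/(3*y)
h(u, G) = 0
Z(n, s) = -15 + 2/n + 3*n (Z(n, s) = -15 + 3*(n - (-2)/(3*n)) = -15 + 3*(n + 2/(3*n)) = -15 + (2/n + 3*n) = -15 + 2/n + 3*n)
J(b, M) = -4 (J(b, M) = -3 - 1*1 = -3 - 1 = -4)
((-2 - 4)*Z(3, -3))*(J(-6, -2) + h(-2, -1)) = ((-2 - 4)*(-15 + 2/3 + 3*3))*(-4 + 0) = -6*(-15 + 2*(⅓) + 9)*(-4) = -6*(-15 + ⅔ + 9)*(-4) = -6*(-16/3)*(-4) = 32*(-4) = -128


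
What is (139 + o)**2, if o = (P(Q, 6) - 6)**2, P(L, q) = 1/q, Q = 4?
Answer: 38800441/1296 ≈ 29939.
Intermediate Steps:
o = 1225/36 (o = (1/6 - 6)**2 = (-35/6)**2 = 1225/36 ≈ 34.028)
(139 + o)**2 = (139 + 1225/36)**2 = (6229/36)**2 = 38800441/1296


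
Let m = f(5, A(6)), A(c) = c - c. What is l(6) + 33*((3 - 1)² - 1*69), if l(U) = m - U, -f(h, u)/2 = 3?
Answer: -2157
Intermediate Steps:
A(c) = 0
f(h, u) = -6 (f(h, u) = -2*3 = -6)
m = -6
l(U) = -6 - U
l(6) + 33*((3 - 1)² - 1*69) = (-6 - 1*6) + 33*((3 - 1)² - 1*69) = (-6 - 6) + 33*(2² - 69) = -12 + 33*(4 - 69) = -12 + 33*(-65) = -12 - 2145 = -2157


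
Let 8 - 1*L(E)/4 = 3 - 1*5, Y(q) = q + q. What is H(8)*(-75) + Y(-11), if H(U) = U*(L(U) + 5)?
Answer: -27022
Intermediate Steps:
Y(q) = 2*q
L(E) = 40 (L(E) = 32 - 4*(3 - 1*5) = 32 - 4*(3 - 5) = 32 - 4*(-2) = 32 + 8 = 40)
H(U) = 45*U (H(U) = U*(40 + 5) = U*45 = 45*U)
H(8)*(-75) + Y(-11) = (45*8)*(-75) + 2*(-11) = 360*(-75) - 22 = -27000 - 22 = -27022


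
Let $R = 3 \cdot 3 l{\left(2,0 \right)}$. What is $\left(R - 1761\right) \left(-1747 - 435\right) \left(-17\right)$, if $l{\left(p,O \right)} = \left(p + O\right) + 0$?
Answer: $-64654842$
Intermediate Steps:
$l{\left(p,O \right)} = O + p$ ($l{\left(p,O \right)} = \left(O + p\right) + 0 = O + p$)
$R = 18$ ($R = 3 \cdot 3 \left(0 + 2\right) = 9 \cdot 2 = 18$)
$\left(R - 1761\right) \left(-1747 - 435\right) \left(-17\right) = \left(18 - 1761\right) \left(-1747 - 435\right) \left(-17\right) = \left(-1743\right) \left(-2182\right) \left(-17\right) = 3803226 \left(-17\right) = -64654842$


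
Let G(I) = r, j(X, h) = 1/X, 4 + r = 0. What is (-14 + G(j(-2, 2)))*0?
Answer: 0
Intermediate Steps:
r = -4 (r = -4 + 0 = -4)
G(I) = -4
(-14 + G(j(-2, 2)))*0 = (-14 - 4)*0 = -18*0 = 0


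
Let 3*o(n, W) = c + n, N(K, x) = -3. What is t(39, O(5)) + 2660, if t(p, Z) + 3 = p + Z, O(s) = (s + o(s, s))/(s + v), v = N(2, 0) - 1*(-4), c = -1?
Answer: 48547/18 ≈ 2697.1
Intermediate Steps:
o(n, W) = -1/3 + n/3 (o(n, W) = (-1 + n)/3 = -1/3 + n/3)
v = 1 (v = -3 - 1*(-4) = -3 + 4 = 1)
O(s) = (-1/3 + 4*s/3)/(1 + s) (O(s) = (s + (-1/3 + s/3))/(s + 1) = (-1/3 + 4*s/3)/(1 + s))
t(p, Z) = -3 + Z + p (t(p, Z) = -3 + (p + Z) = -3 + (Z + p) = -3 + Z + p)
t(39, O(5)) + 2660 = (-3 + (-1 + 4*5)/(3*(1 + 5)) + 39) + 2660 = (-3 + (1/3)*(-1 + 20)/6 + 39) + 2660 = (-3 + (1/3)*(1/6)*19 + 39) + 2660 = (-3 + 19/18 + 39) + 2660 = 667/18 + 2660 = 48547/18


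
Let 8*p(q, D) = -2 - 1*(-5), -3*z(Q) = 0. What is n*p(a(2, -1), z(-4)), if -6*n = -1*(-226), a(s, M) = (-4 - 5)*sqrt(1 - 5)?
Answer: -113/8 ≈ -14.125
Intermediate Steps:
a(s, M) = -18*I
z(Q) = 0 (z(Q) = -1/3*0 = 0)
p(q, D) = 3/8 (p(q, D) = (-2 - 1*(-5))/8 = (-2 + 5)/8 = (1/8)*3 = 3/8)
n = -113/3 (n = -(-1)*(-226)/6 = -1/6*226 = -113/3 ≈ -37.667)
n*p(a(2, -1), z(-4)) = -113/3*3/8 = -113/8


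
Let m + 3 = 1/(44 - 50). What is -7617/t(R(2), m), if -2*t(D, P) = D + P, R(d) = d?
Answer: -91404/7 ≈ -13058.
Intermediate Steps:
m = -19/6 (m = -3 + 1/(44 - 50) = -3 + 1/(-6) = -3 - 1/6 = -19/6 ≈ -3.1667)
t(D, P) = -D/2 - P/2 (t(D, P) = -(D + P)/2 = -D/2 - P/2)
-7617/t(R(2), m) = -7617/(-1/2*2 - 1/2*(-19/6)) = -7617/(-1 + 19/12) = -7617/7/12 = -7617*12/7 = -91404/7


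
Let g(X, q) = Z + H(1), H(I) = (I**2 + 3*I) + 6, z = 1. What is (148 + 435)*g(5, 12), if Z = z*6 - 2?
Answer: 8162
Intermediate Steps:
H(I) = 6 + I**2 + 3*I
Z = 4 (Z = 1*6 - 2 = 6 - 2 = 4)
g(X, q) = 14 (g(X, q) = 4 + (6 + 1**2 + 3*1) = 4 + (6 + 1 + 3) = 4 + 10 = 14)
(148 + 435)*g(5, 12) = (148 + 435)*14 = 583*14 = 8162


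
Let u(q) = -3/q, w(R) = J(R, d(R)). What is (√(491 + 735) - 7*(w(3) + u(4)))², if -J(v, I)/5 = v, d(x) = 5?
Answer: 214097/16 + 441*√1226/2 ≈ 21102.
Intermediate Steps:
J(v, I) = -5*v
w(R) = -5*R
(√(491 + 735) - 7*(w(3) + u(4)))² = (√(491 + 735) - 7*(-5*3 - 3/4))² = (√1226 - 7*(-15 - 3*¼))² = (√1226 - 7*(-15 - ¾))² = (√1226 - 7*(-63/4))² = (√1226 + 441/4)² = (441/4 + √1226)²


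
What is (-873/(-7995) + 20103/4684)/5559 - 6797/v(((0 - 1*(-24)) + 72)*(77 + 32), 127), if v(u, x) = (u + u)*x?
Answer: -248962418287/141004988479680 ≈ -0.0017656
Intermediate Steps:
v(u, x) = 2*u*x (v(u, x) = (2*u)*x = 2*u*x)
(-873/(-7995) + 20103/4684)/5559 - 6797/v(((0 - 1*(-24)) + 72)*(77 + 32), 127) = (-873/(-7995) + 20103/4684)/5559 - 6797*1/(254*(77 + 32)*((0 - 1*(-24)) + 72)) = (-873*(-1/7995) + 20103*(1/4684))*(1/5559) - 6797*1/(27686*((0 + 24) + 72)) = (291/2665 + 20103/4684)*(1/5559) - 6797*1/(27686*(24 + 72)) = (54937539/12482860)*(1/5559) - 6797/(2*(96*109)*127) = 18312513/23130739580 - 6797/(2*10464*127) = 18312513/23130739580 - 6797/2657856 = -248962418287/141004988479680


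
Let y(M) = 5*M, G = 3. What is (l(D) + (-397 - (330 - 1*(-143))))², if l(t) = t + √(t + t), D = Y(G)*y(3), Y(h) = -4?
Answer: 864780 - 3720*I*√30 ≈ 8.6478e+5 - 20375.0*I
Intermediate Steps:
D = -60 (D = -20*3 = -4*15 = -60)
l(t) = t + √2*√t (l(t) = t + √(2*t) = t + √2*√t)
(l(D) + (-397 - (330 - 1*(-143))))² = ((-60 + √2*√(-60)) + (-397 - (330 - 1*(-143))))² = ((-60 + √2*(2*I*√15)) + (-397 - (330 + 143)))² = ((-60 + 2*I*√30) + (-397 - 1*473))² = ((-60 + 2*I*√30) + (-397 - 473))² = ((-60 + 2*I*√30) - 870)² = (-930 + 2*I*√30)²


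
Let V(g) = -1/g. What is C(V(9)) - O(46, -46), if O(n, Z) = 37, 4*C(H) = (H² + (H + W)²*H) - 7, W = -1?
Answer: -56543/1458 ≈ -38.781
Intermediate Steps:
C(H) = -7/4 + H²/4 + H*(-1 + H)²/4 (C(H) = ((H² + (H - 1)²*H) - 7)/4 = ((H² + (-1 + H)²*H) - 7)/4 = ((H² + H*(-1 + H)²) - 7)/4 = (-7 + H² + H*(-1 + H)²)/4 = -7/4 + H²/4 + H*(-1 + H)²/4)
C(V(9)) - O(46, -46) = (-7/4 - (-1/9)²/4 + (-1/9)/4 + (-1/9)³/4) - 1*37 = (-7/4 - (-1*⅑)²/4 + (-1*⅑)/4 + (-1*⅑)³/4) - 37 = (-7/4 - (-⅑)²/4 + (¼)*(-⅑) + (-⅑)³/4) - 37 = (-7/4 - ¼*1/81 - 1/36 + (¼)*(-1/729)) - 37 = (-7/4 - 1/324 - 1/36 - 1/2916) - 37 = -2597/1458 - 37 = -56543/1458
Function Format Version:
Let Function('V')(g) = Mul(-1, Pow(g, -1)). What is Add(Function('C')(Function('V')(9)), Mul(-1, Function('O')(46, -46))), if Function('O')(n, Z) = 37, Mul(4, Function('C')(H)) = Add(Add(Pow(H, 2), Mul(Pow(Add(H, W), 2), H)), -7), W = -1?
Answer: Rational(-56543, 1458) ≈ -38.781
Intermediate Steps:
Function('C')(H) = Add(Rational(-7, 4), Mul(Rational(1, 4), Pow(H, 2)), Mul(Rational(1, 4), H, Pow(Add(-1, H), 2))) (Function('C')(H) = Mul(Rational(1, 4), Add(Add(Pow(H, 2), Mul(Pow(Add(H, -1), 2), H)), -7)) = Mul(Rational(1, 4), Add(Add(Pow(H, 2), Mul(Pow(Add(-1, H), 2), H)), -7)) = Mul(Rational(1, 4), Add(Add(Pow(H, 2), Mul(H, Pow(Add(-1, H), 2))), -7)) = Mul(Rational(1, 4), Add(-7, Pow(H, 2), Mul(H, Pow(Add(-1, H), 2)))) = Add(Rational(-7, 4), Mul(Rational(1, 4), Pow(H, 2)), Mul(Rational(1, 4), H, Pow(Add(-1, H), 2))))
Add(Function('C')(Function('V')(9)), Mul(-1, Function('O')(46, -46))) = Add(Add(Rational(-7, 4), Mul(Rational(-1, 4), Pow(Mul(-1, Pow(9, -1)), 2)), Mul(Rational(1, 4), Mul(-1, Pow(9, -1))), Mul(Rational(1, 4), Pow(Mul(-1, Pow(9, -1)), 3))), Mul(-1, 37)) = Add(Add(Rational(-7, 4), Mul(Rational(-1, 4), Pow(Mul(-1, Rational(1, 9)), 2)), Mul(Rational(1, 4), Mul(-1, Rational(1, 9))), Mul(Rational(1, 4), Pow(Mul(-1, Rational(1, 9)), 3))), -37) = Add(Add(Rational(-7, 4), Mul(Rational(-1, 4), Pow(Rational(-1, 9), 2)), Mul(Rational(1, 4), Rational(-1, 9)), Mul(Rational(1, 4), Pow(Rational(-1, 9), 3))), -37) = Add(Add(Rational(-7, 4), Mul(Rational(-1, 4), Rational(1, 81)), Rational(-1, 36), Mul(Rational(1, 4), Rational(-1, 729))), -37) = Add(Add(Rational(-7, 4), Rational(-1, 324), Rational(-1, 36), Rational(-1, 2916)), -37) = Add(Rational(-2597, 1458), -37) = Rational(-56543, 1458)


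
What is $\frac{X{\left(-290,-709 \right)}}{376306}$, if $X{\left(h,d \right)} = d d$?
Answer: $\frac{502681}{376306} \approx 1.3358$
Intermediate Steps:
$X{\left(h,d \right)} = d^{2}$
$\frac{X{\left(-290,-709 \right)}}{376306} = \frac{\left(-709\right)^{2}}{376306} = 502681 \cdot \frac{1}{376306} = \frac{502681}{376306}$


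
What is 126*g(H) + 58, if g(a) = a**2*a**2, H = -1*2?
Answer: 2074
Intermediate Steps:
H = -2
g(a) = a**4
126*g(H) + 58 = 126*(-2)**4 + 58 = 126*16 + 58 = 2016 + 58 = 2074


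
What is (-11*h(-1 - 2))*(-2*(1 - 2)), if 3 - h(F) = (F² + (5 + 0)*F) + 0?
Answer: -198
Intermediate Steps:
h(F) = 3 - F² - 5*F (h(F) = 3 - ((F² + (5 + 0)*F) + 0) = 3 - ((F² + 5*F) + 0) = 3 - (F² + 5*F) = 3 + (-F² - 5*F) = 3 - F² - 5*F)
(-11*h(-1 - 2))*(-2*(1 - 2)) = (-11*(3 - (-1 - 2)² - 5*(-1 - 2)))*(-2*(1 - 2)) = (-11*(3 - 1*(-3)² - 5*(-3)))*(-2*(-1)) = -11*(3 - 1*9 + 15)*2 = -11*(3 - 9 + 15)*2 = -11*9*2 = -99*2 = -198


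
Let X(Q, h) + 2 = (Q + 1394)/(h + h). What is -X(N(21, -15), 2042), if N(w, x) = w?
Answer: 6753/4084 ≈ 1.6535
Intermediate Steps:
X(Q, h) = -2 + (1394 + Q)/(2*h) (X(Q, h) = -2 + (Q + 1394)/(h + h) = -2 + (1394 + Q)/((2*h)) = -2 + (1394 + Q)*(1/(2*h)) = -2 + (1394 + Q)/(2*h))
-X(N(21, -15), 2042) = -(1394 + 21 - 4*2042)/(2*2042) = -(1394 + 21 - 8168)/(2*2042) = -(-6753)/(2*2042) = -1*(-6753/4084) = 6753/4084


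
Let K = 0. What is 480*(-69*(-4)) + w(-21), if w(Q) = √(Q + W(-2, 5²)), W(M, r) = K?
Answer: 132480 + I*√21 ≈ 1.3248e+5 + 4.5826*I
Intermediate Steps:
W(M, r) = 0
w(Q) = √Q (w(Q) = √(Q + 0) = √Q)
480*(-69*(-4)) + w(-21) = 480*(-69*(-4)) + √(-21) = 480*276 + I*√21 = 132480 + I*√21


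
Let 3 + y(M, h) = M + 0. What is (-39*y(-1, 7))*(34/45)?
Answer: 1768/15 ≈ 117.87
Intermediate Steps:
y(M, h) = -3 + M (y(M, h) = -3 + (M + 0) = -3 + M)
(-39*y(-1, 7))*(34/45) = (-39*(-3 - 1))*(34/45) = (-39*(-4))*(34*(1/45)) = 156*(34/45) = 1768/15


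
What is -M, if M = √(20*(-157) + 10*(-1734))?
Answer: -64*I*√5 ≈ -143.11*I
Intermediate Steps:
M = 64*I*√5 (M = √(-3140 - 17340) = √(-20480) = 64*I*√5 ≈ 143.11*I)
-M = -64*I*√5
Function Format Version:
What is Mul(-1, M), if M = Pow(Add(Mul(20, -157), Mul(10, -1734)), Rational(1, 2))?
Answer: Mul(-64, I, Pow(5, Rational(1, 2))) ≈ Mul(-143.11, I)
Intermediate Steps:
M = Mul(64, I, Pow(5, Rational(1, 2))) (M = Pow(Add(-3140, -17340), Rational(1, 2)) = Pow(-20480, Rational(1, 2)) = Mul(64, I, Pow(5, Rational(1, 2))) ≈ Mul(143.11, I))
Mul(-1, M) = Mul(-1, Mul(64, I, Pow(5, Rational(1, 2)))) = Mul(-64, I, Pow(5, Rational(1, 2)))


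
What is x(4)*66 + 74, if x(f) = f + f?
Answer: 602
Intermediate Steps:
x(f) = 2*f
x(4)*66 + 74 = (2*4)*66 + 74 = 8*66 + 74 = 528 + 74 = 602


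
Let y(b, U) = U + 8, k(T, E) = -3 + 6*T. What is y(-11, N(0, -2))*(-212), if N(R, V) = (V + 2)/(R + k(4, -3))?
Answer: -1696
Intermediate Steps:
N(R, V) = (2 + V)/(21 + R) (N(R, V) = (V + 2)/(R + (-3 + 6*4)) = (2 + V)/(R + (-3 + 24)) = (2 + V)/(R + 21) = (2 + V)/(21 + R))
y(b, U) = 8 + U
y(-11, N(0, -2))*(-212) = (8 + (2 - 2)/(21 + 0))*(-212) = (8 + 0/21)*(-212) = (8 + (1/21)*0)*(-212) = (8 + 0)*(-212) = 8*(-212) = -1696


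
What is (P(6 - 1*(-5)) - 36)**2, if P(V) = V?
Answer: 625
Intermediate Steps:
(P(6 - 1*(-5)) - 36)**2 = ((6 - 1*(-5)) - 36)**2 = ((6 + 5) - 36)**2 = (11 - 36)**2 = (-25)**2 = 625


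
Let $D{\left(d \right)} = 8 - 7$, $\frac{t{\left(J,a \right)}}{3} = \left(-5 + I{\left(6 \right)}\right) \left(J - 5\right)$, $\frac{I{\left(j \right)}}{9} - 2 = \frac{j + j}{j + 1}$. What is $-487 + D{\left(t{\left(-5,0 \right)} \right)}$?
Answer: $-486$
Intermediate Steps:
$I{\left(j \right)} = 18 + \frac{18 j}{1 + j}$ ($I{\left(j \right)} = 18 + 9 \frac{j + j}{j + 1} = 18 + 9 \frac{2 j}{1 + j} = 18 + \frac{18 j}{1 + j}$)
$t{\left(J,a \right)} = - \frac{2985}{7} + \frac{597 J}{7}$ ($t{\left(J,a \right)} = 3 \left(-5 + \frac{18 \left(1 + 2 \cdot 6\right)}{1 + 6}\right) \left(J - 5\right) = 3 \left(-5 + \frac{18 \left(1 + 12\right)}{7}\right) \left(-5 + J\right) = 3 \left(-5 + 18 \cdot \frac{1}{7} \cdot 13\right) \left(-5 + J\right) = 3 \left(-5 + \frac{234}{7}\right) \left(-5 + J\right) = 3 \frac{199 \left(-5 + J\right)}{7} = 3 \left(- \frac{995}{7} + \frac{199 J}{7}\right) = - \frac{2985}{7} + \frac{597 J}{7}$)
$D{\left(d \right)} = 1$ ($D{\left(d \right)} = 8 - 7 = 1$)
$-487 + D{\left(t{\left(-5,0 \right)} \right)} = -487 + 1 = -486$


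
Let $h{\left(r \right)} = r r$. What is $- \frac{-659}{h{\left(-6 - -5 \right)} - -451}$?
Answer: $\frac{659}{452} \approx 1.458$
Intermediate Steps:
$h{\left(r \right)} = r^{2}$
$- \frac{-659}{h{\left(-6 - -5 \right)} - -451} = - \frac{-659}{\left(-6 - -5\right)^{2} - -451} = - \frac{-659}{\left(-6 + 5\right)^{2} + 451} = - \frac{-659}{\left(-1\right)^{2} + 451} = - \frac{-659}{1 + 451} = - \frac{-659}{452} = \left(-1\right) \left(- \frac{659}{452}\right) = \frac{659}{452}$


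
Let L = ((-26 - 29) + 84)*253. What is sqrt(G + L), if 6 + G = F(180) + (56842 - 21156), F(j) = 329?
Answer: sqrt(43346) ≈ 208.20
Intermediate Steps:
L = 7337 (L = (-55 + 84)*253 = 29*253 = 7337)
G = 36009 (G = -6 + (329 + (56842 - 21156)) = -6 + (329 + 35686) = -6 + 36015 = 36009)
sqrt(G + L) = sqrt(36009 + 7337) = sqrt(43346)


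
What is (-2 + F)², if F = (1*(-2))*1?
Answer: 16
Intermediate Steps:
F = -2 (F = -2*1 = -2)
(-2 + F)² = (-2 - 2)² = (-4)² = 16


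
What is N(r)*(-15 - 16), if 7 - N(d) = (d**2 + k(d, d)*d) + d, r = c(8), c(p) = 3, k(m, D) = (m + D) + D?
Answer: 992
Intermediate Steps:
k(m, D) = m + 2*D (k(m, D) = (D + m) + D = m + 2*D)
r = 3
N(d) = 7 - d - 4*d**2 (N(d) = 7 - ((d**2 + (d + 2*d)*d) + d) = 7 - ((d**2 + (3*d)*d) + d) = 7 - ((d**2 + 3*d**2) + d) = 7 - (4*d**2 + d) = 7 - (d + 4*d**2) = 7 + (-d - 4*d**2) = 7 - d - 4*d**2)
N(r)*(-15 - 16) = (7 - 1*3 - 4*3**2)*(-15 - 16) = (7 - 3 - 4*9)*(-31) = (7 - 3 - 36)*(-31) = -32*(-31) = 992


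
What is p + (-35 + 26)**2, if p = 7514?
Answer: 7595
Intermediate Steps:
p + (-35 + 26)**2 = 7514 + (-35 + 26)**2 = 7514 + (-9)**2 = 7514 + 81 = 7595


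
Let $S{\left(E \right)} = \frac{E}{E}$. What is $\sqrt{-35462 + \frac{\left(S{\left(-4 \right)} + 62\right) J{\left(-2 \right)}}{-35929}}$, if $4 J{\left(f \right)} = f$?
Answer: $\frac{i \sqrt{183110591552714}}{71858} \approx 188.31 i$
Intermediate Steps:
$S{\left(E \right)} = 1$
$J{\left(f \right)} = \frac{f}{4}$
$\sqrt{-35462 + \frac{\left(S{\left(-4 \right)} + 62\right) J{\left(-2 \right)}}{-35929}} = \sqrt{-35462 + \frac{\left(1 + 62\right) \frac{1}{4} \left(-2\right)}{-35929}} = \sqrt{-35462 + 63 \left(- \frac{1}{2}\right) \left(- \frac{1}{35929}\right)} = \sqrt{-35462 - - \frac{63}{71858}} = \sqrt{-35462 + \frac{63}{71858}} = \sqrt{- \frac{2548228333}{71858}} = \frac{i \sqrt{183110591552714}}{71858}$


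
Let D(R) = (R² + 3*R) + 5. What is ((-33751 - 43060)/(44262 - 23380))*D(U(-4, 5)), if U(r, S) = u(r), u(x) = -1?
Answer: -230433/20882 ≈ -11.035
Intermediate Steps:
U(r, S) = -1
D(R) = 5 + R² + 3*R
((-33751 - 43060)/(44262 - 23380))*D(U(-4, 5)) = ((-33751 - 43060)/(44262 - 23380))*(5 + (-1)² + 3*(-1)) = (-76811/20882)*(5 + 1 - 3) = -76811*1/20882*3 = -76811/20882*3 = -230433/20882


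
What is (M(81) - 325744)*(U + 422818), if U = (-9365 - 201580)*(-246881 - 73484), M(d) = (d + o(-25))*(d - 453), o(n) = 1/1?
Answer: -24075174911308264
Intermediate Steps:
o(n) = 1
M(d) = (1 + d)*(-453 + d) (M(d) = (d + 1)*(d - 453) = (1 + d)*(-453 + d))
U = 67579394925 (U = -210945*(-320365) = 67579394925)
(M(81) - 325744)*(U + 422818) = ((-453 + 81**2 - 452*81) - 325744)*(67579394925 + 422818) = ((-453 + 6561 - 36612) - 325744)*67579817743 = (-30504 - 325744)*67579817743 = -356248*67579817743 = -24075174911308264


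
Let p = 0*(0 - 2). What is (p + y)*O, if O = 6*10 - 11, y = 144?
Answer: 7056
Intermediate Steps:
O = 49 (O = 60 - 11 = 49)
p = 0 (p = 0*(-2) = 0)
(p + y)*O = (0 + 144)*49 = 144*49 = 7056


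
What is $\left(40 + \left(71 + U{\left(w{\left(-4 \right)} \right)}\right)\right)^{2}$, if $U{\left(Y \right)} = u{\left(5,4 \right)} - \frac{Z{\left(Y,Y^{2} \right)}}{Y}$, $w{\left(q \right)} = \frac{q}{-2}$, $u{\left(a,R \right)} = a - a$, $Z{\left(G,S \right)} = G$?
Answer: $12100$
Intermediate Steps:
$u{\left(a,R \right)} = 0$
$w{\left(q \right)} = - \frac{q}{2}$ ($w{\left(q \right)} = q \left(- \frac{1}{2}\right) = - \frac{q}{2}$)
$U{\left(Y \right)} = -1$ ($U{\left(Y \right)} = 0 - \frac{Y}{Y} = 0 - 1 = -1$)
$\left(40 + \left(71 + U{\left(w{\left(-4 \right)} \right)}\right)\right)^{2} = \left(40 + \left(71 - 1\right)\right)^{2} = \left(40 + 70\right)^{2} = 110^{2} = 12100$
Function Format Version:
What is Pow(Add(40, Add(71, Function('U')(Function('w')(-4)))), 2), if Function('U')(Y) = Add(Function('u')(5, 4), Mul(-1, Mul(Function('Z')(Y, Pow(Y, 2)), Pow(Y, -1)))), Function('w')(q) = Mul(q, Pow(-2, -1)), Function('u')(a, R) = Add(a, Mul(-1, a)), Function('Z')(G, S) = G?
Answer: 12100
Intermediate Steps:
Function('u')(a, R) = 0
Function('w')(q) = Mul(Rational(-1, 2), q) (Function('w')(q) = Mul(q, Rational(-1, 2)) = Mul(Rational(-1, 2), q))
Function('U')(Y) = -1 (Function('U')(Y) = Add(0, Mul(-1, Mul(Y, Pow(Y, -1)))) = Add(0, Mul(-1, 1)) = Add(0, -1) = -1)
Pow(Add(40, Add(71, Function('U')(Function('w')(-4)))), 2) = Pow(Add(40, Add(71, -1)), 2) = Pow(Add(40, 70), 2) = Pow(110, 2) = 12100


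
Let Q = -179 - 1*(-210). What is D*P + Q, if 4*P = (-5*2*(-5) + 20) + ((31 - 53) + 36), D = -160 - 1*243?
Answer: -8432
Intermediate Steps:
Q = 31 (Q = -179 + 210 = 31)
D = -403 (D = -160 - 243 = -403)
P = 21 (P = ((-5*2*(-5) + 20) + ((31 - 53) + 36))/4 = ((-10*(-5) + 20) + (-22 + 36))/4 = ((50 + 20) + 14)/4 = (70 + 14)/4 = (¼)*84 = 21)
D*P + Q = -403*21 + 31 = -8463 + 31 = -8432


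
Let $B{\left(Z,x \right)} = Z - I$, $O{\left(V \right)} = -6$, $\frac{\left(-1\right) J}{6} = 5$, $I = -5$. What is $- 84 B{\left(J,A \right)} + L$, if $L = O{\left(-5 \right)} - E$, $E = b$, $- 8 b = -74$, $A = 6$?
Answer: $\frac{8339}{4} \approx 2084.8$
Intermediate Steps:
$J = -30$ ($J = \left(-6\right) 5 = -30$)
$b = \frac{37}{4}$ ($b = \left(- \frac{1}{8}\right) \left(-74\right) = \frac{37}{4} \approx 9.25$)
$E = \frac{37}{4} \approx 9.25$
$B{\left(Z,x \right)} = 5 + Z$ ($B{\left(Z,x \right)} = Z - -5 = Z + 5 = 5 + Z$)
$L = - \frac{61}{4}$ ($L = -6 - \frac{37}{4} = - \frac{61}{4} \approx -15.25$)
$- 84 B{\left(J,A \right)} + L = - 84 \left(5 - 30\right) - \frac{61}{4} = \left(-84\right) \left(-25\right) - \frac{61}{4} = 2100 - \frac{61}{4} = \frac{8339}{4}$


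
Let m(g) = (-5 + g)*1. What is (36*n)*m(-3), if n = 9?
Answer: -2592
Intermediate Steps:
m(g) = -5 + g
(36*n)*m(-3) = (36*9)*(-5 - 3) = 324*(-8) = -2592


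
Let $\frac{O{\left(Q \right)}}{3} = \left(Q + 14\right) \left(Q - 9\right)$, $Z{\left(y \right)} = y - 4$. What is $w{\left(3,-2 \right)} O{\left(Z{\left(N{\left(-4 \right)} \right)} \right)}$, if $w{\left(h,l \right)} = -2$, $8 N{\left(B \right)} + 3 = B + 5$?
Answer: $\frac{6201}{8} \approx 775.13$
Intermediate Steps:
$N{\left(B \right)} = \frac{1}{4} + \frac{B}{8}$ ($N{\left(B \right)} = - \frac{3}{8} + \frac{B + 5}{8} = - \frac{3}{8} + \frac{5 + B}{8} = - \frac{3}{8} + \left(\frac{5}{8} + \frac{B}{8}\right) = \frac{1}{4} + \frac{B}{8}$)
$Z{\left(y \right)} = -4 + y$
$O{\left(Q \right)} = 3 \left(-9 + Q\right) \left(14 + Q\right)$ ($O{\left(Q \right)} = 3 \left(Q + 14\right) \left(Q - 9\right) = 3 \left(14 + Q\right) \left(-9 + Q\right) = 3 \left(-9 + Q\right) \left(14 + Q\right)$)
$w{\left(3,-2 \right)} O{\left(Z{\left(N{\left(-4 \right)} \right)} \right)} = - 2 \left(-378 + 3 \left(-4 + \left(\frac{1}{4} + \frac{1}{8} \left(-4\right)\right)\right)^{2} + 15 \left(-4 + \left(\frac{1}{4} + \frac{1}{8} \left(-4\right)\right)\right)\right) = - 2 \left(-378 + 3 \left(-4 + \left(\frac{1}{4} - \frac{1}{2}\right)\right)^{2} + 15 \left(-4 + \left(\frac{1}{4} - \frac{1}{2}\right)\right)\right) = - 2 \left(-378 + 3 \left(-4 - \frac{1}{4}\right)^{2} + 15 \left(-4 - \frac{1}{4}\right)\right) = - 2 \left(-378 + 3 \left(- \frac{17}{4}\right)^{2} + 15 \left(- \frac{17}{4}\right)\right) = - 2 \left(-378 + 3 \cdot \frac{289}{16} - \frac{255}{4}\right) = - 2 \left(-378 + \frac{867}{16} - \frac{255}{4}\right) = \left(-2\right) \left(- \frac{6201}{16}\right) = \frac{6201}{8}$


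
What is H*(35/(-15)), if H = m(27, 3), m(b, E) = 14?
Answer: -98/3 ≈ -32.667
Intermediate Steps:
H = 14
H*(35/(-15)) = 14*(35/(-15)) = 14*(35*(-1/15)) = 14*(-7/3) = -98/3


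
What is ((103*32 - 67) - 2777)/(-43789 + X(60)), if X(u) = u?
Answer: -452/43729 ≈ -0.010336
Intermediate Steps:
((103*32 - 67) - 2777)/(-43789 + X(60)) = ((103*32 - 67) - 2777)/(-43789 + 60) = ((3296 - 67) - 2777)/(-43729) = (3229 - 2777)*(-1/43729) = 452*(-1/43729) = -452/43729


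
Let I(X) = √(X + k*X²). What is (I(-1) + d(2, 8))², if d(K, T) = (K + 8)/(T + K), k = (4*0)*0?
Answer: 2*I ≈ 2.0*I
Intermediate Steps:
k = 0 (k = 0*0 = 0)
I(X) = √X (I(X) = √(X + 0*X²) = √(X + 0) = √X)
d(K, T) = (8 + K)/(K + T)
(I(-1) + d(2, 8))² = (√(-1) + (8 + 2)/(2 + 8))² = (I + 10/10)² = (I + (⅒)*10)² = (I + 1)² = (1 + I)²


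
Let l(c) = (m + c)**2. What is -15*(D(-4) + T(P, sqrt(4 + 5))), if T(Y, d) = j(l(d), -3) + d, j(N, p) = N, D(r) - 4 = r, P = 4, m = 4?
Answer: -780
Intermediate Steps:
l(c) = (4 + c)**2
D(r) = 4 + r
T(Y, d) = d + (4 + d)**2 (T(Y, d) = (4 + d)**2 + d = d + (4 + d)**2)
-15*(D(-4) + T(P, sqrt(4 + 5))) = -15*((4 - 4) + (sqrt(4 + 5) + (4 + sqrt(4 + 5))**2)) = -15*(0 + (sqrt(9) + (4 + sqrt(9))**2)) = -15*(0 + (3 + (4 + 3)**2)) = -15*(0 + (3 + 7**2)) = -15*(0 + (3 + 49)) = -15*(0 + 52) = -15*52 = -780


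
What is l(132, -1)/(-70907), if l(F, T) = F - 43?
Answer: -89/70907 ≈ -0.0012552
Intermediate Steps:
l(F, T) = -43 + F
l(132, -1)/(-70907) = (-43 + 132)/(-70907) = 89*(-1/70907) = -89/70907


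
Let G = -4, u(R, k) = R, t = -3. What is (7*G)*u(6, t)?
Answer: -168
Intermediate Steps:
(7*G)*u(6, t) = (7*(-4))*6 = -28*6 = -168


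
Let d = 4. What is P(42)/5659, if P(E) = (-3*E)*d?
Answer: -504/5659 ≈ -0.089062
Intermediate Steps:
P(E) = -12*E (P(E) = -3*E*4 = -12*E)
P(42)/5659 = -12*42/5659 = -504*1/5659 = -504/5659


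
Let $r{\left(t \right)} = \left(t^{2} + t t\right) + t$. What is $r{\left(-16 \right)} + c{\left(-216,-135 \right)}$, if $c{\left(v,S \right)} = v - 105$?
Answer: $175$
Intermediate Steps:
$c{\left(v,S \right)} = -105 + v$
$r{\left(t \right)} = t + 2 t^{2}$ ($r{\left(t \right)} = \left(t^{2} + t^{2}\right) + t = 2 t^{2} + t = t + 2 t^{2}$)
$r{\left(-16 \right)} + c{\left(-216,-135 \right)} = - 16 \left(1 + 2 \left(-16\right)\right) - 321 = - 16 \left(1 - 32\right) - 321 = \left(-16\right) \left(-31\right) - 321 = 496 - 321 = 175$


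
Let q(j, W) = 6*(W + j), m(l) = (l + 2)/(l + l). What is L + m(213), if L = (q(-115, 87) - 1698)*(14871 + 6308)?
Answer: -16835525749/426 ≈ -3.9520e+7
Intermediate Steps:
m(l) = (2 + l)/(2*l) (m(l) = (2 + l)/((2*l)) = (2 + l)*(1/(2*l)) = (2 + l)/(2*l))
q(j, W) = 6*W + 6*j
L = -39520014 (L = ((6*87 + 6*(-115)) - 1698)*(14871 + 6308) = ((522 - 690) - 1698)*21179 = (-168 - 1698)*21179 = -1866*21179 = -39520014)
L + m(213) = -39520014 + (½)*(2 + 213)/213 = -39520014 + (½)*(1/213)*215 = -39520014 + 215/426 = -16835525749/426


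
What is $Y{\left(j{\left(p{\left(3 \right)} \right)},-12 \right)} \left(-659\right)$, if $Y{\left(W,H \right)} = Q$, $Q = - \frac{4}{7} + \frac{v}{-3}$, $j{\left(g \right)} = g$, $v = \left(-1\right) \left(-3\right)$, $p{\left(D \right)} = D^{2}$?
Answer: $\frac{7249}{7} \approx 1035.6$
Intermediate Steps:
$v = 3$
$Q = - \frac{11}{7}$ ($Q = - \frac{4}{7} + \frac{3}{-3} = \left(-4\right) \frac{1}{7} + 3 \left(- \frac{1}{3}\right) = - \frac{4}{7} - 1 = - \frac{11}{7} \approx -1.5714$)
$Y{\left(W,H \right)} = - \frac{11}{7}$
$Y{\left(j{\left(p{\left(3 \right)} \right)},-12 \right)} \left(-659\right) = \left(- \frac{11}{7}\right) \left(-659\right) = \frac{7249}{7}$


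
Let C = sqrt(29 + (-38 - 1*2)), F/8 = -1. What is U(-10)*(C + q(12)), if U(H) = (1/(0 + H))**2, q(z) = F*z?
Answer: -24/25 + I*sqrt(11)/100 ≈ -0.96 + 0.033166*I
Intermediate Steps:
F = -8 (F = 8*(-1) = -8)
q(z) = -8*z
C = I*sqrt(11) (C = sqrt(29 + (-38 - 2)) = sqrt(29 - 40) = sqrt(-11) = I*sqrt(11) ≈ 3.3166*I)
U(H) = H**(-2) (U(H) = (1/H)**2 = H**(-2))
U(-10)*(C + q(12)) = (I*sqrt(11) - 8*12)/(-10)**2 = (I*sqrt(11) - 96)/100 = (-96 + I*sqrt(11))/100 = -24/25 + I*sqrt(11)/100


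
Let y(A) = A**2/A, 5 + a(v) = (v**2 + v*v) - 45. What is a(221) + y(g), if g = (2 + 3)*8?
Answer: 97672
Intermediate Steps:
a(v) = -50 + 2*v**2 (a(v) = -5 + ((v**2 + v*v) - 45) = -5 + ((v**2 + v**2) - 45) = -5 + (2*v**2 - 45) = -5 + (-45 + 2*v**2) = -50 + 2*v**2)
g = 40 (g = 5*8 = 40)
y(A) = A
a(221) + y(g) = (-50 + 2*221**2) + 40 = (-50 + 2*48841) + 40 = (-50 + 97682) + 40 = 97632 + 40 = 97672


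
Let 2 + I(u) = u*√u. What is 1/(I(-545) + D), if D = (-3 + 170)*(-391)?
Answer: I/(-65299*I + 545*√545) ≈ -1.4754e-5 + 2.8747e-6*I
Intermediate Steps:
I(u) = -2 + u^(3/2) (I(u) = -2 + u*√u = -2 + u^(3/2))
D = -65297 (D = 167*(-391) = -65297)
1/(I(-545) + D) = 1/((-2 + (-545)^(3/2)) - 65297) = 1/((-2 - 545*I*√545) - 65297) = 1/(-65299 - 545*I*√545)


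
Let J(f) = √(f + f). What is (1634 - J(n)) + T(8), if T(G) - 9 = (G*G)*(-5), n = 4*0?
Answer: 1323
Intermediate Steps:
n = 0
T(G) = 9 - 5*G² (T(G) = 9 + (G*G)*(-5) = 9 + G²*(-5) = 9 - 5*G²)
J(f) = √2*√f (J(f) = √(2*f) = √2*√f)
(1634 - J(n)) + T(8) = (1634 - √2*√0) + (9 - 5*8²) = (1634 - √2*0) + (9 - 5*64) = (1634 - 1*0) + (9 - 320) = (1634 + 0) - 311 = 1634 - 311 = 1323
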